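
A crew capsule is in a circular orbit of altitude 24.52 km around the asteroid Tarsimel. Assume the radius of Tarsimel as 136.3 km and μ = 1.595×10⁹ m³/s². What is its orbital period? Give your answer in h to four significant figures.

r = 136.3 + 24.52 = 160.82 km = 1.6082×10⁵ m.
Kepler's third law: T = 2π√(r³/μ) = 2π√((1.608×10⁵)³ / 1.595×10⁹).
r³/μ = 2.608×10⁶ s², so T = 2π × 1.615×10³ = 1.015×10⁴ s.
Converting: 1.015×10⁴ s ÷ 3600 = 2.818 h.

T ≈ 2.818 h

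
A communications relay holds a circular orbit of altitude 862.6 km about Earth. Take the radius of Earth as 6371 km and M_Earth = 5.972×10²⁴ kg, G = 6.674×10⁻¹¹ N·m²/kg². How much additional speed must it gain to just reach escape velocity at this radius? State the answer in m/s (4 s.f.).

μ = GM = 6.674×10⁻¹¹ × 5.972×10²⁴ = 3.986×10¹⁴ m³/s².
r = 6371 + 862.6 = 7233.6 km = 7.2336×10⁶ m.
Circular speed v_c = √(μ/r) = 7423 m/s.
Escape speed v_esc = √(2μ/r) = √2 × v_c = 10500 m/s.
Δv = v_esc − v_c = 3075 m/s.

Δv ≈ 3075 m/s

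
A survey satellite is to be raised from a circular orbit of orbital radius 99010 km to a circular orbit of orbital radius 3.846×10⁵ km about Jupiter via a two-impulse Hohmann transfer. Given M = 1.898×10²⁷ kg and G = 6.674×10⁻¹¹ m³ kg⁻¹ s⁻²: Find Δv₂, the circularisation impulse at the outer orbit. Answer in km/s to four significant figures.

μ = GM = 6.674×10⁻¹¹ × 1.898×10²⁷ = 1.267×10¹⁷ m³/s².
r₁ = 99010 km = 9.901×10⁷ m.
r₂ = 3.846×10⁵ km = 3.846×10⁸ m.
Transfer ellipse a_t = (r₁ + r₂)/2 = 2.418×10⁸ m.
At r₁: circular v_c1 = √(μ/r₁) = 35770 m/s; transfer-perijove v_p = √[μ(2/r₁ − 1/a_t)] = 45110 m/s.
At r₂: circular v_c2 = √(μ/r₂) = 18150 m/s; transfer-apojove v_a = √[μ(2/r₂ − 1/a_t)] = 11610 m/s.
Δv₂ = v_c2 − v_a = 6535 m/s.
= 6.535 km/s.

Δv ≈ 6.535 km/s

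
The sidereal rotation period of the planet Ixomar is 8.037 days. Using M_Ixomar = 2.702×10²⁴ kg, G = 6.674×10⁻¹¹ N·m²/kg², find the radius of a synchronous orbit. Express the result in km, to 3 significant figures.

μ = GM = 6.674×10⁻¹¹ × 2.702×10²⁴ = 1.803×10¹⁴ m³/s².
T = 8.037 days = 6.944×10⁵ s.
A synchronous orbit has period T, so by Kepler's third law a = (μT²/4π²)^(1/3).
μT²/4π² = 1.803×10¹⁴ × (6.944×10⁵)² / 39.48 = 2.203×10²⁴ m³.
a = 1.301×10⁸ m = 1.3011×10⁵ km.

r_sync ≈ 1.30×10⁵ km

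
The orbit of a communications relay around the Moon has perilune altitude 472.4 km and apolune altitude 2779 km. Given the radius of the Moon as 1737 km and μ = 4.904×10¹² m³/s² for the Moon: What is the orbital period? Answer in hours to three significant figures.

T ≈ 4.86 hours

r_p = 1737 + 472.4 = 2209.4 km = 2.2094×10⁶ m.
r_a = 1737 + 2779 = 4516.0 km = 4.5160×10⁶ m.
Semi-major axis a = (r_p + r_a)/2 = (2209.4 + 4516.0)/2 = 3362.7 km = 3.363×10⁶ m.
By Kepler's third law T = 2π√(a³/μ) = 2π × 2.785×10³ = 1.750×10⁴ s.
= 4.860 hours.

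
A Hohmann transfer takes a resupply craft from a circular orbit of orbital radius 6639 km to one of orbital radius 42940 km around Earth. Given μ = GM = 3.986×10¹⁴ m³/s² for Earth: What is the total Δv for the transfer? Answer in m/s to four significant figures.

r₁ = 6639 km = 6.639×10⁶ m.
r₂ = 42940 km = 4.294×10⁷ m.
Transfer ellipse a_t = (r₁ + r₂)/2 = 2.479×10⁷ m.
At r₁: circular v_c1 = √(μ/r₁) = 7748 m/s; transfer-perigee v_p = √[μ(2/r₁ − 1/a_t)] = 10200 m/s.
Δv₁ = v_p − v_c1 = 2449 m/s.
At r₂: circular v_c2 = √(μ/r₂) = 3047 m/s; transfer-apogee v_a = √[μ(2/r₂ − 1/a_t)] = 1577 m/s.
Δv₂ = v_c2 − v_a = 1470 m/s.
Total Δv = Δv₁ + Δv₂ = 3920 m/s.

Δv_total ≈ 3920 m/s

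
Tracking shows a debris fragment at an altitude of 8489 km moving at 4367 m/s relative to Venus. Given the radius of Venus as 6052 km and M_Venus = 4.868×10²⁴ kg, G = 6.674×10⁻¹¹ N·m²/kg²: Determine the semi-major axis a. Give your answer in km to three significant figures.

μ = GM = 6.674×10⁻¹¹ × 4.868×10²⁴ = 3.249×10¹⁴ m³/s².
r = 6052 + 8489 = 14541 km = 1.454×10⁷ m.
Vis-viva rearranged: 1/a = 2/r − v²/μ = 1.375×10⁻⁷ − 5.870×10⁻⁸ = 7.884×10⁻⁸ m⁻¹.
a = 1.268×10⁷ m = 12683 km.

a ≈ 12700 km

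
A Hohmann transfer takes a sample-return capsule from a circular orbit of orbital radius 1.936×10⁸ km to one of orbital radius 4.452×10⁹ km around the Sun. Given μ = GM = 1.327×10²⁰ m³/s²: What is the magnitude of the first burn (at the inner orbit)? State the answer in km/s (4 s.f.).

Δv ≈ 10.06 km/s

r₁ = 1.936×10⁸ km = 1.936×10¹¹ m.
r₂ = 4.452×10⁹ km = 4.452×10¹² m.
Transfer ellipse a_t = (r₁ + r₂)/2 = 2.323×10¹² m.
At r₁: circular v_c1 = √(μ/r₁) = 26180 m/s; transfer-perihelion v_p = √[μ(2/r₁ − 1/a_t)] = 36250 m/s.
Δv₁ = v_p − v_c1 = 10060 m/s.
= 10.06 km/s.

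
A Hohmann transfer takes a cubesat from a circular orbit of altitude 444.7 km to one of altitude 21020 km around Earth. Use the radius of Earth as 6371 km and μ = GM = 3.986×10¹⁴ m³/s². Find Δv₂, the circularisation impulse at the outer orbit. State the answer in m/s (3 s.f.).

Δv ≈ 1410 m/s

r₁ = 6371 + 444.7 = 6815.7 km = 6.8157×10⁶ m.
r₂ = 6371 + 21020 = 27391 km = 2.7391×10⁷ m.
Transfer ellipse a_t = (r₁ + r₂)/2 = 1.710×10⁷ m.
At r₁: circular v_c1 = √(μ/r₁) = 7647 m/s; transfer-perigee v_p = √[μ(2/r₁ − 1/a_t)] = 9678 m/s.
At r₂: circular v_c2 = √(μ/r₂) = 3815 m/s; transfer-apogee v_a = √[μ(2/r₂ − 1/a_t)] = 2408 m/s.
Δv₂ = v_c2 − v_a = 1407 m/s.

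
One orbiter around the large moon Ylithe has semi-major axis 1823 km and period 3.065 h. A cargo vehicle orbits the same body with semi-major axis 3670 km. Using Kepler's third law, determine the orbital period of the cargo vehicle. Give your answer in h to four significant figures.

T₂ ≈ 8.755 h

Kepler's third law: T² ∝ a³, so T₂ = T₁ (a₂/a₁)^(3/2).
a₂/a₁ = 2.013, (a₂/a₁)^(3/2) = 2.856.
T₂ = 3.065 × 2.856 = 8.755 h.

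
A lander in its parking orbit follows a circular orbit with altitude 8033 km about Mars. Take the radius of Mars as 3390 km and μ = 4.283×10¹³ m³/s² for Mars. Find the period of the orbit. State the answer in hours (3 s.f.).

r = 3390 + 8033 = 11423 km = 1.1423×10⁷ m.
Kepler's third law: T = 2π√(r³/μ) = 2π√((1.142×10⁷)³ / 4.283×10¹³).
r³/μ = 3.480×10⁷ s², so T = 2π × 5.899×10³ = 3.707×10⁴ s.
Converting: 3.707×10⁴ s ÷ 3600 = 10.30 hours.

T ≈ 10.3 hours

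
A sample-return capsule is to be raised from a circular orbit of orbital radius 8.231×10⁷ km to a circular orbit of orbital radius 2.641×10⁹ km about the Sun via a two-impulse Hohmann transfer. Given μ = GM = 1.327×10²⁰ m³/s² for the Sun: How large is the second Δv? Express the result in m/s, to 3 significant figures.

Δv ≈ 5350 m/s

r₁ = 8.231×10⁷ km = 8.231×10¹⁰ m.
r₂ = 2.641×10⁹ km = 2.641×10¹² m.
Transfer ellipse a_t = (r₁ + r₂)/2 = 1.362×10¹² m.
At r₁: circular v_c1 = √(μ/r₁) = 40150 m/s; transfer-perihelion v_p = √[μ(2/r₁ − 1/a_t)] = 55920 m/s.
At r₂: circular v_c2 = √(μ/r₂) = 7088 m/s; transfer-aphelion v_a = √[μ(2/r₂ − 1/a_t)] = 1743 m/s.
Δv₂ = v_c2 − v_a = 5346 m/s.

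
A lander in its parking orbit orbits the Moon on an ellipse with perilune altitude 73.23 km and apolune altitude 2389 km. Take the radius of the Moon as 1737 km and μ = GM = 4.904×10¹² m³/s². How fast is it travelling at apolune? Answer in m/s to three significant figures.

v ≈ 851 m/s

r_p = 1737 + 73.23 = 1810.2 km = 1.8102×10⁶ m.
r_a = 1737 + 2389 = 4126.0 km = 4.1260×10⁶ m.
Semi-major axis a = (r_p + r_a)/2 = 2968.1 km = 2.968×10⁶ m.
Vis-viva: v² = μ(2/r − 1/a) = 4.904×10¹² × (4.847×10⁻⁷ − 3.369×10⁻⁷) = 7.249×10⁵ m²/s².
v = 851.4 m/s.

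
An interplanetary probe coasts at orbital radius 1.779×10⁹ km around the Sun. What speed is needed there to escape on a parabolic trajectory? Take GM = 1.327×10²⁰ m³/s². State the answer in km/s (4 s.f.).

v_esc ≈ 12.21 km/s

r = 1.779×10⁹ km = 1.779×10¹² m.
Escape speed v_esc = √(2μ/r) = √(2 × 1.327×10²⁰ / 1.779×10¹²) = √(1.492×10⁸) = 12210 m/s.
= 12.21 km/s.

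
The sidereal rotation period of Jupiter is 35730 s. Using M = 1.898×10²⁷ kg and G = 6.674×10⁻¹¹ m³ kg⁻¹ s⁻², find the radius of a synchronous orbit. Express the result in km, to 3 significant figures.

r_sync ≈ 1.60×10⁵ km

μ = GM = 6.674×10⁻¹¹ × 1.898×10²⁷ = 1.267×10¹⁷ m³/s².
A synchronous orbit has period T, so by Kepler's third law a = (μT²/4π²)^(1/3).
μT²/4π² = 1.267×10¹⁷ × (3.573×10⁴)² / 39.48 = 4.096×10²⁴ m³.
a = 1.600×10⁸ m = 1.6000×10⁵ km.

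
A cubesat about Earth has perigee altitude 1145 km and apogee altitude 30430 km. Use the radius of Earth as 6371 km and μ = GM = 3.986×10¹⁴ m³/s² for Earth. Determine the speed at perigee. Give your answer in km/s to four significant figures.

v ≈ 9.385 km/s

r_p = 6371 + 1145 = 7516.0 km = 7.5160×10⁶ m.
r_a = 6371 + 30430 = 36801 km = 3.6801×10⁷ m.
Semi-major axis a = (r_p + r_a)/2 = 22158 km = 2.216×10⁷ m.
Vis-viva: v² = μ(2/r − 1/a) = 3.986×10¹⁴ × (2.661×10⁻⁷ − 4.513×10⁻⁸) = 8.808×10⁷ m²/s².
v = 9385 m/s = 9.385 km/s.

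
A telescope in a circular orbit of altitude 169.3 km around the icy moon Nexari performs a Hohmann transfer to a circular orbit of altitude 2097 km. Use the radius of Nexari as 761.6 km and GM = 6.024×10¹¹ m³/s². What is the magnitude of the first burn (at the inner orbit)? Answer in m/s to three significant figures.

r₁ = 761.6 + 169.3 = 930.90 km = 9.3090×10⁵ m.
r₂ = 761.6 + 2097 = 2858.6 km = 2.8586×10⁶ m.
Transfer ellipse a_t = (r₁ + r₂)/2 = 1.895×10⁶ m.
At r₁: circular v_c1 = √(μ/r₁) = 804.4 m/s; transfer-periapsis v_p = √[μ(2/r₁ − 1/a_t)] = 988.1 m/s.
Δv₁ = v_p − v_c1 = 183.6 m/s.

Δv ≈ 184 m/s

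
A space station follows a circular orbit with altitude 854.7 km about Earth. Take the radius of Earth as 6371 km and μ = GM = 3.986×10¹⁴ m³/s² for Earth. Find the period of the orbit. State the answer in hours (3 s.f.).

r = 6371 + 854.7 = 7225.7 km = 7.2257×10⁶ m.
Kepler's third law: T = 2π√(r³/μ) = 2π√((7.226×10⁶)³ / 3.986×10¹⁴).
r³/μ = 9.465×10⁵ s², so T = 2π × 9.729×10² = 6.113×10³ s.
Converting: 6.113×10³ s ÷ 3600 = 1.698 hours.

T ≈ 1.70 hours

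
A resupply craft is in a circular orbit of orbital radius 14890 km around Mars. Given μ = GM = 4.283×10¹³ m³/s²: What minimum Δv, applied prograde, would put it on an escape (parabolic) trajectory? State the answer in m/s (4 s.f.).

r = 14890 km = 1.489×10⁷ m.
Circular speed v_c = √(μ/r) = 1696 m/s.
Escape speed v_esc = √(2μ/r) = √2 × v_c = 2399 m/s.
Δv = v_esc − v_c = 702.5 m/s.

Δv ≈ 702.5 m/s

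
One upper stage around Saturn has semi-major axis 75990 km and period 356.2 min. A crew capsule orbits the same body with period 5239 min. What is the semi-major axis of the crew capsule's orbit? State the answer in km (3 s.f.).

Kepler's third law: a³ ∝ T², so a₂ = a₁ (T₂/T₁)^(2/3).
T₂/T₁ = 14.71, (T₂/T₁)^(2/3) = 6.003.
a₂ = 75990 × 6.003 = 4.562×10⁵ km.

a₂ ≈ 4.56×10⁵ km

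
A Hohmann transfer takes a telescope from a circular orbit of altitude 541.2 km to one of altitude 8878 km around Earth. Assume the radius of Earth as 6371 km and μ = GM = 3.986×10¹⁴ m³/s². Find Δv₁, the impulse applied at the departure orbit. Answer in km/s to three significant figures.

r₁ = 6371 + 541.2 = 6912.2 km = 6.9122×10⁶ m.
r₂ = 6371 + 8878 = 15249 km = 1.5249×10⁷ m.
Transfer ellipse a_t = (r₁ + r₂)/2 = 1.108×10⁷ m.
At r₁: circular v_c1 = √(μ/r₁) = 7594 m/s; transfer-perigee v_p = √[μ(2/r₁ − 1/a_t)] = 8908 m/s.
Δv₁ = v_p − v_c1 = 1315 m/s.
= 1.315 km/s.

Δv ≈ 1.31 km/s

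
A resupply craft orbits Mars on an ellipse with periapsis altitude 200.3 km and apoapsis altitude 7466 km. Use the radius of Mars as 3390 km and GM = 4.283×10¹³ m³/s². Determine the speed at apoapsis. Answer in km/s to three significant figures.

v ≈ 1.40 km/s

r_p = 3390 + 200.3 = 3590.3 km = 3.5903×10⁶ m.
r_a = 3390 + 7466 = 10856 km = 1.0856×10⁷ m.
Semi-major axis a = (r_p + r_a)/2 = 7223.1 km = 7.223×10⁶ m.
Vis-viva: v² = μ(2/r − 1/a) = 4.283×10¹³ × (1.842×10⁻⁷ − 1.384×10⁻⁷) = 1.961×10⁶ m²/s².
v = 1400 m/s = 1.400 km/s.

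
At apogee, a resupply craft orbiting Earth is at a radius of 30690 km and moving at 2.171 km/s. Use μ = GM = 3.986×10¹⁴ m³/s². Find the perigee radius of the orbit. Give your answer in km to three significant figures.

r_a = 3.069×10⁷ m.
Specific energy ε = v²/2 − μ/r = -1.063×10⁷ J/kg, so a = −μ/(2ε) = 1.875×10⁷ m.
The apsides satisfy r_p + r_a = 2a, so the perigee radius is 2a − r_a = 6.803×10⁶ m = 6803.0 km.

perigee radius ≈ 6800 km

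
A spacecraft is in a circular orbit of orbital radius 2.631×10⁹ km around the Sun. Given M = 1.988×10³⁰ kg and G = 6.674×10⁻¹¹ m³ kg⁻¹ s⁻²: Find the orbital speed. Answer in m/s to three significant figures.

v ≈ 7100 m/s

μ = GM = 6.674×10⁻¹¹ × 1.988×10³⁰ = 1.327×10²⁰ m³/s².
r = 2.631×10⁹ km = 2.631×10¹² m.
For a circular orbit v = √(μ/r) = √(1.327×10²⁰ / 2.631×10¹²) = √(5.043×10⁷) = 7101 m/s.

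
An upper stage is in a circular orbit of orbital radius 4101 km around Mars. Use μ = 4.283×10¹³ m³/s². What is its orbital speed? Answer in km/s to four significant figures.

r = 4101 km = 4.101×10⁶ m.
For a circular orbit v = √(μ/r) = √(4.283×10¹³ / 4.101×10⁶) = √(1.044×10⁷) = 3232 m/s.
That is 3.232 km/s.

v ≈ 3.232 km/s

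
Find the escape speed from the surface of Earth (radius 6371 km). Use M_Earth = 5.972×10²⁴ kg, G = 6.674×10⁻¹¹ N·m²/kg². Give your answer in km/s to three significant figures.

v_esc ≈ 11.2 km/s

μ = GM = 6.674×10⁻¹¹ × 5.972×10²⁴ = 3.986×10¹⁴ m³/s².
r = R = 6.371×10⁶ m.
Escape speed v_esc = √(2μ/r) = √(2 × 3.986×10¹⁴ / 6.371×10⁶) = √(1.251×10⁸) = 11190 m/s.
= 11.19 km/s.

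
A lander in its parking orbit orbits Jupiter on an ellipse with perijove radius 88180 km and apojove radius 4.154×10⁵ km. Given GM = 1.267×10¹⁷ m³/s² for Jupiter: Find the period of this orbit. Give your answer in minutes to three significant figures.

T ≈ 1180 minutes

Semi-major axis a = (r_p + r_a)/2 = (88180 + 4.1540×10⁵)/2 = 2.5179×10⁵ km = 2.518×10⁸ m.
By Kepler's third law T = 2π√(a³/μ) = 2π × 1.122×10⁴ = 7.053×10⁴ s.
= 1175 minutes.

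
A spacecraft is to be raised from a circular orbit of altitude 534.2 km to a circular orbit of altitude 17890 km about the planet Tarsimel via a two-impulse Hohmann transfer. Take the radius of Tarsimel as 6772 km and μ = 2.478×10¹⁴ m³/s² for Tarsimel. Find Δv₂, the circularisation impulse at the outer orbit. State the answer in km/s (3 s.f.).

Δv ≈ 1.03 km/s

r₁ = 6772 + 534.2 = 7306.2 km = 7.3062×10⁶ m.
r₂ = 6772 + 17890 = 24662 km = 2.4662×10⁷ m.
Transfer ellipse a_t = (r₁ + r₂)/2 = 1.598×10⁷ m.
At r₁: circular v_c1 = √(μ/r₁) = 5824 m/s; transfer-periapsis v_p = √[μ(2/r₁ − 1/a_t)] = 7234 m/s.
At r₂: circular v_c2 = √(μ/r₂) = 3170 m/s; transfer-apoapsis v_a = √[μ(2/r₂ − 1/a_t)] = 2143 m/s.
Δv₂ = v_c2 − v_a = 1027 m/s.
= 1.027 km/s.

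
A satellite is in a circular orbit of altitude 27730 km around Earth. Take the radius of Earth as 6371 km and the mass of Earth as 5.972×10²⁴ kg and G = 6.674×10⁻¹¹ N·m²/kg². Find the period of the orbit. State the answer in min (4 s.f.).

T ≈ 1045 min

μ = GM = 6.674×10⁻¹¹ × 5.972×10²⁴ = 3.986×10¹⁴ m³/s².
r = 6371 + 27730 = 34101 km = 3.4101×10⁷ m.
Kepler's third law: T = 2π√(r³/μ) = 2π√((3.410×10⁷)³ / 3.986×10¹⁴).
r³/μ = 9.949×10⁷ s², so T = 2π × 9.975×10³ = 6.267×10⁴ s.
Converting: 6.267×10⁴ s ÷ 60.00 = 1045 min.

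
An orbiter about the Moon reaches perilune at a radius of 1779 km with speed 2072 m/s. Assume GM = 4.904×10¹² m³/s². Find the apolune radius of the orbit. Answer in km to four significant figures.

r_p = 1.779×10⁶ m.
Specific energy ε = v²/2 − μ/r = -6.100×10⁵ J/kg, so a = −μ/(2ε) = 4.020×10⁶ m.
The apsides satisfy r_p + r_a = 2a, so the apolune radius is 2a − r_p = 6.260×10⁶ m = 6260.2 km.

apolune radius ≈ 6260 km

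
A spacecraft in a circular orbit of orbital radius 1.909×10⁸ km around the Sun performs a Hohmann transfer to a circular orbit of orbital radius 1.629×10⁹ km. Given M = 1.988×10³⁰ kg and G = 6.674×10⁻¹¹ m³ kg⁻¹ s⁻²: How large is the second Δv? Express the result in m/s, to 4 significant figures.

μ = GM = 6.674×10⁻¹¹ × 1.988×10³⁰ = 1.327×10²⁰ m³/s².
r₁ = 1.909×10⁸ km = 1.909×10¹¹ m.
r₂ = 1.629×10⁹ km = 1.629×10¹² m.
Transfer ellipse a_t = (r₁ + r₂)/2 = 9.100×10¹¹ m.
At r₁: circular v_c1 = √(μ/r₁) = 26360 m/s; transfer-perihelion v_p = √[μ(2/r₁ − 1/a_t)] = 35270 m/s.
At r₂: circular v_c2 = √(μ/r₂) = 9025 m/s; transfer-aphelion v_a = √[μ(2/r₂ − 1/a_t)] = 4134 m/s.
Δv₂ = v_c2 − v_a = 4891 m/s.

Δv ≈ 4891 m/s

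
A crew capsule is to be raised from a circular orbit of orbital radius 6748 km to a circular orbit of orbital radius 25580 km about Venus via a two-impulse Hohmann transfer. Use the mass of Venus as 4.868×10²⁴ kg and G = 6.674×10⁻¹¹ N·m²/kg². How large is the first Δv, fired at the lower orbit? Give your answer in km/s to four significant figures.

Δv ≈ 1.790 km/s

μ = GM = 6.674×10⁻¹¹ × 4.868×10²⁴ = 3.249×10¹⁴ m³/s².
r₁ = 6748 km = 6.748×10⁶ m.
r₂ = 25580 km = 2.558×10⁷ m.
Transfer ellipse a_t = (r₁ + r₂)/2 = 1.616×10⁷ m.
At r₁: circular v_c1 = √(μ/r₁) = 6939 m/s; transfer-periapsis v_p = √[μ(2/r₁ − 1/a_t)] = 8729 m/s.
Δv₁ = v_p − v_c1 = 1790 m/s.
= 1.790 km/s.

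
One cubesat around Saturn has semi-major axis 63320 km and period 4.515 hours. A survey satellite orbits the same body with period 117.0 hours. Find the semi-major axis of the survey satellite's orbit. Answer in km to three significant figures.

Kepler's third law: a³ ∝ T², so a₂ = a₁ (T₂/T₁)^(2/3).
T₂/T₁ = 25.91, (T₂/T₁)^(2/3) = 8.757.
a₂ = 63320 × 8.757 = 5.545×10⁵ km.

a₂ ≈ 5.54×10⁵ km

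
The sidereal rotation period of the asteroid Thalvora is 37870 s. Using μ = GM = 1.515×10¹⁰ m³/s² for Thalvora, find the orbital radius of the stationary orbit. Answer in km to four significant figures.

r_sync ≈ 819.5 km

A synchronous orbit has period T, so by Kepler's third law a = (μT²/4π²)^(1/3).
μT²/4π² = 1.515×10¹⁰ × (3.787×10⁴)² / 39.48 = 5.504×10¹⁷ m³.
a = 8.195×10⁵ m = 819.50 km.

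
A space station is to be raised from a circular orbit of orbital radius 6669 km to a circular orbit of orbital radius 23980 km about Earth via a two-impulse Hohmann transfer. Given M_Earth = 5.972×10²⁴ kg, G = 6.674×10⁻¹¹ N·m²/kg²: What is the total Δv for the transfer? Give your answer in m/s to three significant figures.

μ = GM = 6.674×10⁻¹¹ × 5.972×10²⁴ = 3.986×10¹⁴ m³/s².
r₁ = 6669 km = 6.669×10⁶ m.
r₂ = 23980 km = 2.398×10⁷ m.
Transfer ellipse a_t = (r₁ + r₂)/2 = 1.532×10⁷ m.
At r₁: circular v_c1 = √(μ/r₁) = 7731 m/s; transfer-perigee v_p = √[μ(2/r₁ − 1/a_t)] = 9671 m/s.
Δv₁ = v_p − v_c1 = 1940 m/s.
At r₂: circular v_c2 = √(μ/r₂) = 4077 m/s; transfer-apogee v_a = √[μ(2/r₂ − 1/a_t)] = 2689 m/s.
Δv₂ = v_c2 − v_a = 1387 m/s.
Total Δv = Δv₁ + Δv₂ = 3327 m/s.

Δv_total ≈ 3330 m/s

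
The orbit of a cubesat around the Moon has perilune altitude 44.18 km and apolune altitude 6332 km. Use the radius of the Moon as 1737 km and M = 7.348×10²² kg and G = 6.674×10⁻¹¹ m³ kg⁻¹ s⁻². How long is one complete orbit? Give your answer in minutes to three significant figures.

μ = GM = 6.674×10⁻¹¹ × 7.348×10²² = 4.904×10¹² m³/s².
r_p = 1737 + 44.18 = 1781.2 km = 1.7812×10⁶ m.
r_a = 1737 + 6332 = 8069.0 km = 8.0690×10⁶ m.
Semi-major axis a = (r_p + r_a)/2 = (1781.2 + 8069.0)/2 = 4925.1 km = 4.925×10⁶ m.
By Kepler's third law T = 2π√(a³/μ) = 2π × 4.936×10³ = 3.101×10⁴ s.
= 516.9 minutes.

T ≈ 517 minutes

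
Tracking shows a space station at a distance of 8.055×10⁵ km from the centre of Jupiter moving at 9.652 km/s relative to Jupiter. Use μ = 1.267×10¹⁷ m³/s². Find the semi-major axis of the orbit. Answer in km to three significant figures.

a ≈ 5.72×10⁵ km

r = 8.055×10⁸ m.
Vis-viva rearranged: 1/a = 2/r − v²/μ = 2.483×10⁻⁹ − 7.353×10⁻¹⁰ = 1.748×10⁻⁹ m⁻¹.
a = 5.722×10⁸ m = 5.7220×10⁵ km.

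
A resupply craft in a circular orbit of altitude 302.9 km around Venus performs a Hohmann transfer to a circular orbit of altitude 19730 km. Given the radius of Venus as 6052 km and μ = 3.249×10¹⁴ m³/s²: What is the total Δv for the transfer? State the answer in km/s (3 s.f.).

r₁ = 6052 + 302.9 = 6354.9 km = 6.3549×10⁶ m.
r₂ = 6052 + 19730 = 25782 km = 2.5782×10⁷ m.
Transfer ellipse a_t = (r₁ + r₂)/2 = 1.607×10⁷ m.
At r₁: circular v_c1 = √(μ/r₁) = 7150 m/s; transfer-periapsis v_p = √[μ(2/r₁ − 1/a_t)] = 9057 m/s.
Δv₁ = v_p − v_c1 = 1907 m/s.
At r₂: circular v_c2 = √(μ/r₂) = 3550 m/s; transfer-apoapsis v_a = √[μ(2/r₂ − 1/a_t)] = 2232 m/s.
Δv₂ = v_c2 − v_a = 1317 m/s.
Total Δv = Δv₁ + Δv₂ = 3224 m/s = 3.224 km/s.

Δv_total ≈ 3.22 km/s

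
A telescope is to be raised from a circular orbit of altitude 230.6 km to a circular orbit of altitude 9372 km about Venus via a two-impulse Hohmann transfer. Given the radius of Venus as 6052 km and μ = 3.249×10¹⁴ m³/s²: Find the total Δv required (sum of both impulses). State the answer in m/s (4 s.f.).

Δv_total ≈ 2479 m/s

r₁ = 6052 + 230.6 = 6282.6 km = 6.2826×10⁶ m.
r₂ = 6052 + 9372 = 15424 km = 1.5424×10⁷ m.
Transfer ellipse a_t = (r₁ + r₂)/2 = 1.085×10⁷ m.
At r₁: circular v_c1 = √(μ/r₁) = 7191 m/s; transfer-periapsis v_p = √[μ(2/r₁ − 1/a_t)] = 8573 m/s.
Δv₁ = v_p − v_c1 = 1382 m/s.
At r₂: circular v_c2 = √(μ/r₂) = 4590 m/s; transfer-apoapsis v_a = √[μ(2/r₂ − 1/a_t)] = 3492 m/s.
Δv₂ = v_c2 − v_a = 1098 m/s.
Total Δv = Δv₁ + Δv₂ = 2479 m/s.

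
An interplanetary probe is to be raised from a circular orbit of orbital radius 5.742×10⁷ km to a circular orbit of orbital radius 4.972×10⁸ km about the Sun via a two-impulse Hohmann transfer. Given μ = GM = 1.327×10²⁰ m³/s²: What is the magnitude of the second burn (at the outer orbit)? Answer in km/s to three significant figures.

Δv ≈ 8.90 km/s

r₁ = 5.742×10⁷ km = 5.742×10¹⁰ m.
r₂ = 4.972×10⁸ km = 4.972×10¹¹ m.
Transfer ellipse a_t = (r₁ + r₂)/2 = 2.773×10¹¹ m.
At r₁: circular v_c1 = √(μ/r₁) = 48070 m/s; transfer-perihelion v_p = √[μ(2/r₁ − 1/a_t)] = 64370 m/s.
At r₂: circular v_c2 = √(μ/r₂) = 16340 m/s; transfer-aphelion v_a = √[μ(2/r₂ − 1/a_t)] = 7434 m/s.
Δv₂ = v_c2 − v_a = 8903 m/s.
= 8.903 km/s.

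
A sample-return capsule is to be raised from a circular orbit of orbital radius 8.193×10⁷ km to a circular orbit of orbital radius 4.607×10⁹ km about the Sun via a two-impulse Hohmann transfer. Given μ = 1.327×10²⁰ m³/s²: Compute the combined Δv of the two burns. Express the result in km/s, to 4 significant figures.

r₁ = 8.193×10⁷ km = 8.193×10¹⁰ m.
r₂ = 4.607×10⁹ km = 4.607×10¹² m.
Transfer ellipse a_t = (r₁ + r₂)/2 = 2.344×10¹² m.
At r₁: circular v_c1 = √(μ/r₁) = 40250 m/s; transfer-perihelion v_p = √[μ(2/r₁ − 1/a_t)] = 56420 m/s.
Δv₁ = v_p − v_c1 = 16170 m/s.
At r₂: circular v_c2 = √(μ/r₂) = 5367 m/s; transfer-aphelion v_a = √[μ(2/r₂ − 1/a_t)] = 1003 m/s.
Δv₂ = v_c2 − v_a = 4364 m/s.
Total Δv = Δv₁ + Δv₂ = 20530 m/s = 20.53 km/s.

Δv_total ≈ 20.53 km/s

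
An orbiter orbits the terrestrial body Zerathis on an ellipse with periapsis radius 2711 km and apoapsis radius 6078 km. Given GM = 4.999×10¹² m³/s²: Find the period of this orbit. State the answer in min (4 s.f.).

Semi-major axis a = (r_p + r_a)/2 = (2711.0 + 6078.0)/2 = 4394.5 km = 4.394×10⁶ m.
By Kepler's third law T = 2π√(a³/μ) = 2π × 4.120×10³ = 2.589×10⁴ s.
= 431.5 min.

T ≈ 431.5 min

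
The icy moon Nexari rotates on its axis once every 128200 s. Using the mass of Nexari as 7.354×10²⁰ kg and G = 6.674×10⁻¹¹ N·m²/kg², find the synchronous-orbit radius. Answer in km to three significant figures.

r_sync ≈ 2730 km

μ = GM = 6.674×10⁻¹¹ × 7.354×10²⁰ = 4.908×10¹⁰ m³/s².
A synchronous orbit has period T, so by Kepler's third law a = (μT²/4π²)^(1/3).
μT²/4π² = 4.908×10¹⁰ × (1.282×10⁵)² / 39.48 = 2.043×10¹⁹ m³.
a = 2.734×10⁶ m = 2733.9 km.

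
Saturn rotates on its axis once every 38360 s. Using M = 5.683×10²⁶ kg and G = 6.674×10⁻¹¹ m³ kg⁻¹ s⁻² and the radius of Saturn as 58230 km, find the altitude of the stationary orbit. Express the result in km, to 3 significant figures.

μ = GM = 6.674×10⁻¹¹ × 5.683×10²⁶ = 3.793×10¹⁶ m³/s².
A synchronous orbit has period T, so by Kepler's third law a = (μT²/4π²)^(1/3).
μT²/4π² = 3.793×10¹⁶ × (3.836×10⁴)² / 39.48 = 1.414×10²⁴ m³.
a = 1.122×10⁸ m = 1.1223×10⁵ km.
Altitude h = a − R = 1.1223×10⁵ − 58230 = 54003 km.

h_sync ≈ 54000 km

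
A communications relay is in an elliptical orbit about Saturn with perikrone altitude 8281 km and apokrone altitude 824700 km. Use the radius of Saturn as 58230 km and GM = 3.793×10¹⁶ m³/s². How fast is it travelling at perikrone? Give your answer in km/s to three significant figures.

v ≈ 32.6 km/s

r_p = 58230 + 8281 = 66511 km = 6.6511×10⁷ m.
r_a = 58230 + 824700 = 882930 km = 8.8293×10⁸ m.
Semi-major axis a = (r_p + r_a)/2 = 4.7472×10⁵ km = 4.747×10⁸ m.
Vis-viva: v² = μ(2/r − 1/a) = 3.793×10¹⁶ × (3.007×10⁻⁸ − 2.107×10⁻⁹) = 1.061×10⁹ m²/s².
v = 32570 m/s = 32.57 km/s.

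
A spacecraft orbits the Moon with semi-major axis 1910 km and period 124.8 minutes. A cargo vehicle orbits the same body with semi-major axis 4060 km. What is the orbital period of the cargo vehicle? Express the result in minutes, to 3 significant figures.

T₂ ≈ 387 minutes

Kepler's third law: T² ∝ a³, so T₂ = T₁ (a₂/a₁)^(3/2).
a₂/a₁ = 2.126, (a₂/a₁)^(3/2) = 3.099.
T₂ = 124.8 × 3.099 = 386.8 minutes.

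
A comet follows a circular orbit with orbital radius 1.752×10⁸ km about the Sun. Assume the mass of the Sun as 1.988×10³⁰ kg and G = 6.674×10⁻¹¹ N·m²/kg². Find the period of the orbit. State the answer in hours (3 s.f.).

μ = GM = 6.674×10⁻¹¹ × 1.988×10³⁰ = 1.327×10²⁰ m³/s².
r = 1.752×10⁸ km = 1.752×10¹¹ m.
Kepler's third law: T = 2π√(r³/μ) = 2π√((1.752×10¹¹)³ / 1.327×10²⁰).
r³/μ = 4.053×10¹³ s², so T = 2π × 6.366×10⁶ = 4.000×10⁷ s.
Converting: 4.000×10⁷ s ÷ 3600 = 11110 hours.

T ≈ 11100 hours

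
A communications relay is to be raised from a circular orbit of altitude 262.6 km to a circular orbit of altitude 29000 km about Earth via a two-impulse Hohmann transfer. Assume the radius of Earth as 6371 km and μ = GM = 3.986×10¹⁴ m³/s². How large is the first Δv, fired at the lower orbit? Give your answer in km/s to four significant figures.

r₁ = 6371 + 262.6 = 6633.6 km = 6.6336×10⁶ m.
r₂ = 6371 + 29000 = 35371 km = 3.5371×10⁷ m.
Transfer ellipse a_t = (r₁ + r₂)/2 = 2.100×10⁷ m.
At r₁: circular v_c1 = √(μ/r₁) = 7752 m/s; transfer-perigee v_p = √[μ(2/r₁ − 1/a_t)] = 10060 m/s.
Δv₁ = v_p − v_c1 = 2308 m/s.
= 2.308 km/s.

Δv ≈ 2.308 km/s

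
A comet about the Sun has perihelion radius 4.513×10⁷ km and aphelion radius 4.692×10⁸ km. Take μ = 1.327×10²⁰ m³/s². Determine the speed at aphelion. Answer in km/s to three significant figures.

Semi-major axis a = (r_p + r_a)/2 = 2.5716×10⁸ km = 2.572×10¹¹ m.
Vis-viva: v² = μ(2/r − 1/a) = 1.327×10²⁰ × (4.263×10⁻¹² − 3.889×10⁻¹²) = 4.963×10⁷ m²/s².
v = 7045 m/s = 7.045 km/s.

v ≈ 7.05 km/s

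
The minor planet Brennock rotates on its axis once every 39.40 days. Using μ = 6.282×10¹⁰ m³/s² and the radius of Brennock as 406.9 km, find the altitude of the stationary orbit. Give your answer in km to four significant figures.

h_sync ≈ 26010 km

T = 39.40 days = 3.404×10⁶ s.
A synchronous orbit has period T, so by Kepler's third law a = (μT²/4π²)^(1/3).
μT²/4π² = 6.282×10¹⁰ × (3.404×10⁶)² / 39.48 = 1.844×10²² m³.
a = 2.642×10⁷ m = 26419 km.
Altitude h = a − R = 26419 − 406.9 = 26012 km.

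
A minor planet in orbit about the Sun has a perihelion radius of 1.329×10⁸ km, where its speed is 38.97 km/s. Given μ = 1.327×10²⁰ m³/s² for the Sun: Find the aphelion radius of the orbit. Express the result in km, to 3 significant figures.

aphelion radius ≈ 4.22×10⁸ km

r_p = 1.329×10¹¹ m.
Specific energy ε = v²/2 − μ/r = -2.392×10⁸ J/kg, so a = −μ/(2ε) = 2.774×10¹¹ m.
The apsides satisfy r_p + r_a = 2a, so the aphelion radius is 2a − r_p = 4.219×10¹¹ m = 4.2195×10⁸ km.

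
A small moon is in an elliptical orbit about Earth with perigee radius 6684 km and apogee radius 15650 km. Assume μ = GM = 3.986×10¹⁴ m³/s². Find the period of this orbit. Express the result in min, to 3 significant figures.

Semi-major axis a = (r_p + r_a)/2 = (6684.0 + 15650)/2 = 11167 km = 1.117×10⁷ m.
By Kepler's third law T = 2π√(a³/μ) = 2π × 1.869×10³ = 1.174×10⁴ s.
= 195.7 min.

T ≈ 196 min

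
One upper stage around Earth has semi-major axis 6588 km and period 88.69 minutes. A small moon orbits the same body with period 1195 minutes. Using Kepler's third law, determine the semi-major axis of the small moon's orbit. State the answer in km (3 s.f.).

Kepler's third law: a³ ∝ T², so a₂ = a₁ (T₂/T₁)^(2/3).
T₂/T₁ = 13.47, (T₂/T₁)^(2/3) = 5.662.
a₂ = 6588 × 5.662 = 37300 km.

a₂ ≈ 37300 km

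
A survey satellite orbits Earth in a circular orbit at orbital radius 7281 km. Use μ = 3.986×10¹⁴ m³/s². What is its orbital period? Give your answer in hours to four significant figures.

r = 7281 km = 7.281×10⁶ m.
Kepler's third law: T = 2π√(r³/μ) = 2π√((7.281×10⁶)³ / 3.986×10¹⁴).
r³/μ = 9.684×10⁵ s², so T = 2π × 9.841×10² = 6.183×10³ s.
Converting: 6.183×10³ s ÷ 3600 = 1.717 hours.

T ≈ 1.717 hours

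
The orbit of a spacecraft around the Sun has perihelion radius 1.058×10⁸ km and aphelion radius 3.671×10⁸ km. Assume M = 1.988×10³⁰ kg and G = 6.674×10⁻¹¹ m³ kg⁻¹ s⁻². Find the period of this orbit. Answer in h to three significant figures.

T ≈ 17400 h

μ = GM = 6.674×10⁻¹¹ × 1.988×10³⁰ = 1.327×10²⁰ m³/s².
Semi-major axis a = (r_p + r_a)/2 = (1.0580×10⁸ + 3.6710×10⁸)/2 = 2.3645×10⁸ km = 2.364×10¹¹ m.
By Kepler's third law T = 2π√(a³/μ) = 2π × 9.982×10⁶ = 6.272×10⁷ s.
= 17420 h.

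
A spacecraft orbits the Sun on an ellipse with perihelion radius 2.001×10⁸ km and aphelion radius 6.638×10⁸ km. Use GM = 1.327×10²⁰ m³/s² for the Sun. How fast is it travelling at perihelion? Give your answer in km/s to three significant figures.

v ≈ 31.9 km/s

Semi-major axis a = (r_p + r_a)/2 = 4.3195×10⁸ km = 4.320×10¹¹ m.
Vis-viva: v² = μ(2/r − 1/a) = 1.327×10²⁰ × (9.995×10⁻¹² − 2.315×10⁻¹²) = 1.019×10⁹ m²/s².
v = 31920 m/s = 31.92 km/s.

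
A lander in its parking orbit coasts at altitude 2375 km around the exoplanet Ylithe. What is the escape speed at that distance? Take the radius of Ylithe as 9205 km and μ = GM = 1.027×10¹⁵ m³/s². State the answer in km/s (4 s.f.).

r = 9205 + 2375 = 11580 km = 1.1580×10⁷ m.
Escape speed v_esc = √(2μ/r) = √(2 × 1.027×10¹⁵ / 1.158×10⁷) = √(1.774×10⁸) = 13320 m/s.
= 13.32 km/s.

v_esc ≈ 13.32 km/s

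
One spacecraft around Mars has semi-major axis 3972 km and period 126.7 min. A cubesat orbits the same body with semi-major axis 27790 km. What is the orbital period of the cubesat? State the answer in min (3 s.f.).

T₂ ≈ 2340 min

Kepler's third law: T² ∝ a³, so T₂ = T₁ (a₂/a₁)^(3/2).
a₂/a₁ = 6.996, (a₂/a₁)^(3/2) = 18.51.
T₂ = 126.7 × 18.51 = 2345 min.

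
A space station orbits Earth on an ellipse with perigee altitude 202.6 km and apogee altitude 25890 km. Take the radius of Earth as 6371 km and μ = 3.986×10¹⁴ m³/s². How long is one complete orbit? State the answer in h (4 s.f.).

T ≈ 7.480 h

r_p = 6371 + 202.6 = 6573.6 km = 6.5736×10⁶ m.
r_a = 6371 + 25890 = 32261 km = 3.2261×10⁷ m.
Semi-major axis a = (r_p + r_a)/2 = (6573.6 + 32261)/2 = 19417 km = 1.942×10⁷ m.
By Kepler's third law T = 2π√(a³/μ) = 2π × 4.286×10³ = 2.693×10⁴ s.
= 7.480 h.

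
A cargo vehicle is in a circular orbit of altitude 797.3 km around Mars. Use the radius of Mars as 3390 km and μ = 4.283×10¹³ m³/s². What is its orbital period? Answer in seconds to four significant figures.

r = 3390 + 797.3 = 4187.3 km = 4.1873×10⁶ m.
Kepler's third law: T = 2π√(r³/μ) = 2π√((4.187×10⁶)³ / 4.283×10¹³).
r³/μ = 1.714×10⁶ s², so T = 2π × 1.309×10³ = 8.226×10³ s.

T ≈ 8226 seconds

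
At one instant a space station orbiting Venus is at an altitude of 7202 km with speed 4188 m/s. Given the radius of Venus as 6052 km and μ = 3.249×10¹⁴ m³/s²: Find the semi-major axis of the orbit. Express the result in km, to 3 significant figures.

a ≈ 10300 km

r = 6052 + 7202 = 13254 km = 1.325×10⁷ m.
Specific orbital energy ε = v²/2 − μ/r = (4188)²/2 − 3.249×10¹⁴/1.325×10⁷ = -1.574×10⁷ J/kg.
Since ε = −μ/(2a), a = −μ/(2ε) = 1.032×10⁷ m = 10318 km.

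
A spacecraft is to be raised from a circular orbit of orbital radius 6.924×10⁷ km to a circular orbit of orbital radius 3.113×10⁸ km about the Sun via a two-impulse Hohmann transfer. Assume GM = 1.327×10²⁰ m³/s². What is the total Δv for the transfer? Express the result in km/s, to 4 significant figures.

r₁ = 6.924×10⁷ km = 6.924×10¹⁰ m.
r₂ = 3.113×10⁸ km = 3.113×10¹¹ m.
Transfer ellipse a_t = (r₁ + r₂)/2 = 1.903×10¹¹ m.
At r₁: circular v_c1 = √(μ/r₁) = 43780 m/s; transfer-perihelion v_p = √[μ(2/r₁ − 1/a_t)] = 56000 m/s.
Δv₁ = v_p − v_c1 = 12220 m/s.
At r₂: circular v_c2 = √(μ/r₂) = 20650 m/s; transfer-aphelion v_a = √[μ(2/r₂ − 1/a_t)] = 12450 m/s.
Δv₂ = v_c2 − v_a = 8192 m/s.
Total Δv = Δv₁ + Δv₂ = 20410 m/s = 20.41 km/s.

Δv_total ≈ 20.41 km/s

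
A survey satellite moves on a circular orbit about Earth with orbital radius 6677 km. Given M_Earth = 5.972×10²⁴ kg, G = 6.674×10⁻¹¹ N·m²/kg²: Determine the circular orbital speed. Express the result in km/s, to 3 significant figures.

v ≈ 7.73 km/s

μ = GM = 6.674×10⁻¹¹ × 5.972×10²⁴ = 3.986×10¹⁴ m³/s².
r = 6677 km = 6.677×10⁶ m.
For a circular orbit v = √(μ/r) = √(3.986×10¹⁴ / 6.677×10⁶) = √(5.969×10⁷) = 7726 m/s.
That is 7.726 km/s.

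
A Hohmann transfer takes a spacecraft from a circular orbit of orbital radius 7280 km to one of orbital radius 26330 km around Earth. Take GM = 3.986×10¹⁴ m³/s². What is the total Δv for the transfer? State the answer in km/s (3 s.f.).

r₁ = 7280 km = 7.280×10⁶ m.
r₂ = 26330 km = 2.633×10⁷ m.
Transfer ellipse a_t = (r₁ + r₂)/2 = 1.680×10⁷ m.
At r₁: circular v_c1 = √(μ/r₁) = 7400 m/s; transfer-perigee v_p = √[μ(2/r₁ − 1/a_t)] = 9262 m/s.
Δv₁ = v_p − v_c1 = 1863 m/s.
At r₂: circular v_c2 = √(μ/r₂) = 3891 m/s; transfer-apogee v_a = √[μ(2/r₂ − 1/a_t)] = 2561 m/s.
Δv₂ = v_c2 − v_a = 1330 m/s.
Total Δv = Δv₁ + Δv₂ = 3193 m/s = 3.193 km/s.

Δv_total ≈ 3.19 km/s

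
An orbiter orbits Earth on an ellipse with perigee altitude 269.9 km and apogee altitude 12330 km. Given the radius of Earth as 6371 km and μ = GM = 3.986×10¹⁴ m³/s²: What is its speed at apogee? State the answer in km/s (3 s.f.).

r_p = 6371 + 269.9 = 6640.9 km = 6.6409×10⁶ m.
r_a = 6371 + 12330 = 18701 km = 1.8701×10⁷ m.
Semi-major axis a = (r_p + r_a)/2 = 12671 km = 1.267×10⁷ m.
Vis-viva: v² = μ(2/r − 1/a) = 3.986×10¹⁴ × (1.069×10⁻⁷ − 7.892×10⁻⁸) = 1.117×10⁷ m²/s².
v = 3342 m/s = 3.342 km/s.

v ≈ 3.34 km/s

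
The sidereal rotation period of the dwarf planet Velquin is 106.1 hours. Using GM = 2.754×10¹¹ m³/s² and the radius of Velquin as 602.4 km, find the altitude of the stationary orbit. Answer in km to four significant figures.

h_sync ≈ 9456 km

T = 106.1 hours = 3.820×10⁵ s.
A synchronous orbit has period T, so by Kepler's third law a = (μT²/4π²)^(1/3).
μT²/4π² = 2.754×10¹¹ × (3.820×10⁵)² / 39.48 = 1.018×10²¹ m³.
a = 1.006×10⁷ m = 10059 km.
Altitude h = a − R = 10059 − 602.4 = 9456.4 km.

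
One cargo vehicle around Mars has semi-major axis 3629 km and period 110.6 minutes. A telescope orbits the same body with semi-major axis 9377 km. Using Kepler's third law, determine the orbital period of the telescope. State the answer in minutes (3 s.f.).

Kepler's third law: T² ∝ a³, so T₂ = T₁ (a₂/a₁)^(3/2).
a₂/a₁ = 2.584, (a₂/a₁)^(3/2) = 4.154.
T₂ = 110.6 × 4.154 = 459.4 minutes.

T₂ ≈ 459 minutes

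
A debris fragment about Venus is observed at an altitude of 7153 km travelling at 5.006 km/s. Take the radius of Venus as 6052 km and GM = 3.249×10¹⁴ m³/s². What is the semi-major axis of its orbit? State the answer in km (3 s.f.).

r = 6052 + 7153 = 13205 km = 1.320×10⁷ m.
Vis-viva rearranged: 1/a = 2/r − v²/μ = 1.515×10⁻⁷ − 7.713×10⁻⁸ = 7.433×10⁻⁸ m⁻¹.
a = 1.345×10⁷ m = 13454 km.

a ≈ 13500 km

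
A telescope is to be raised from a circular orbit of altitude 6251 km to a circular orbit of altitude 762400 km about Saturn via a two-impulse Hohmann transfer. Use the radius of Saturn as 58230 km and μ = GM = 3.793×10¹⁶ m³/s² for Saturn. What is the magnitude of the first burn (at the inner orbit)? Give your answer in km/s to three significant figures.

Δv ≈ 8.77 km/s

r₁ = 58230 + 6251 = 64481 km = 6.4481×10⁷ m.
r₂ = 58230 + 762400 = 820630 km = 8.2063×10⁸ m.
Transfer ellipse a_t = (r₁ + r₂)/2 = 4.426×10⁸ m.
At r₁: circular v_c1 = √(μ/r₁) = 24250 m/s; transfer-perikrone v_p = √[μ(2/r₁ − 1/a_t)] = 33030 m/s.
Δv₁ = v_p − v_c1 = 8773 m/s.
= 8.773 km/s.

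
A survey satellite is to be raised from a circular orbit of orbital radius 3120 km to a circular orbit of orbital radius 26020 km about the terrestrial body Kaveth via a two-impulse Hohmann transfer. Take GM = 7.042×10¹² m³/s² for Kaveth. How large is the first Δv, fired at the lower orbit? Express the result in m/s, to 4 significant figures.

r₁ = 3120 km = 3.120×10⁶ m.
r₂ = 26020 km = 2.602×10⁷ m.
Transfer ellipse a_t = (r₁ + r₂)/2 = 1.457×10⁷ m.
At r₁: circular v_c1 = √(μ/r₁) = 1502 m/s; transfer-periapsis v_p = √[μ(2/r₁ − 1/a_t)] = 2008 m/s.
Δv₁ = v_p − v_c1 = 505.3 m/s.

Δv ≈ 505.3 m/s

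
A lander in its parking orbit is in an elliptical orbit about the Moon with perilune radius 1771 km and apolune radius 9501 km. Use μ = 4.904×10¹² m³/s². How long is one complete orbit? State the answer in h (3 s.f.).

Semi-major axis a = (r_p + r_a)/2 = (1771.0 + 9501.0)/2 = 5636.0 km = 5.636×10⁶ m.
By Kepler's third law T = 2π√(a³/μ) = 2π × 6.042×10³ = 3.796×10⁴ s.
= 10.55 h.

T ≈ 10.5 h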